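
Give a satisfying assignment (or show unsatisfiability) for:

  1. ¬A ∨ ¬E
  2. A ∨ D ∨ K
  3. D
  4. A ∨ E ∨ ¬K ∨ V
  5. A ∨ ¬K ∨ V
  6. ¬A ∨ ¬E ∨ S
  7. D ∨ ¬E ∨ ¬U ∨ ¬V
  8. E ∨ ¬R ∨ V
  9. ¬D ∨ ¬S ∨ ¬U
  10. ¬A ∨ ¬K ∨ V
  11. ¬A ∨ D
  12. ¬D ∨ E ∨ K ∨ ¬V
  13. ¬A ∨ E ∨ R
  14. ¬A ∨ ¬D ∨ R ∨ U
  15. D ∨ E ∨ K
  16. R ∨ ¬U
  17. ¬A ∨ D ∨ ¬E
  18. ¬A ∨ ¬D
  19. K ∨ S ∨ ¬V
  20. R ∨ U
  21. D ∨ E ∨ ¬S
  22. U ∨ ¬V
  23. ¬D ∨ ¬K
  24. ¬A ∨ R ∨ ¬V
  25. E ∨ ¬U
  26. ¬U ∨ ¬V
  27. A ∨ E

U = False, R = True, V = False, S = True, A = False, D = True, E = True, K = False

Unit clause (D) forces D = True.
In (¬A ∨ ¬D) only ¬A is left, so A = False.
In (¬D ∨ ¬K) only ¬K is left, so K = False.
In (A ∨ E) only E is left, so E = True.
Set U = False.
  then (R ∨ U) forces R = True.
  then (U ∨ ¬V) forces V = False.
Set S = True.
All clauses satisfied.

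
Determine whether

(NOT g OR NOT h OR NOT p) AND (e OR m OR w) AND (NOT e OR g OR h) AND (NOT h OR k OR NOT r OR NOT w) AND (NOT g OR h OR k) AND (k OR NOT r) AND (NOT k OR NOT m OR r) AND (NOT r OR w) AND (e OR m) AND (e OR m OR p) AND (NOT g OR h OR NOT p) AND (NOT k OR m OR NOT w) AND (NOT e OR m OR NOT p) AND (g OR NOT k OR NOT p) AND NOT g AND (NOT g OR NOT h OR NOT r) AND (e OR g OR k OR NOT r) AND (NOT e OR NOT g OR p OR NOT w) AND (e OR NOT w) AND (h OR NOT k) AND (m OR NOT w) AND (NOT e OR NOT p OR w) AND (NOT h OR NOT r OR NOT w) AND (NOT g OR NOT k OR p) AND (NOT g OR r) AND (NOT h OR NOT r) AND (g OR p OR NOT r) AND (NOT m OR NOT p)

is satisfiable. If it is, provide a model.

Unit clause (NOT g) forces g = False.
Set h = True.
  then (NOT h OR NOT r) forces r = False.
Try p = True:
  (g OR NOT k OR NOT p) forces k = False.
  (NOT m OR NOT p) forces m = False.
  (e OR m) forces e = True.
  clause (NOT e OR m OR NOT p) is falsified — backtrack.
So p = False.
Set e = True.
Set k = False.
Set m = False.
  then (m OR NOT w) forces w = False.
All clauses satisfied.

h = True, p = False, r = False, e = True, k = False, m = False, w = False, g = False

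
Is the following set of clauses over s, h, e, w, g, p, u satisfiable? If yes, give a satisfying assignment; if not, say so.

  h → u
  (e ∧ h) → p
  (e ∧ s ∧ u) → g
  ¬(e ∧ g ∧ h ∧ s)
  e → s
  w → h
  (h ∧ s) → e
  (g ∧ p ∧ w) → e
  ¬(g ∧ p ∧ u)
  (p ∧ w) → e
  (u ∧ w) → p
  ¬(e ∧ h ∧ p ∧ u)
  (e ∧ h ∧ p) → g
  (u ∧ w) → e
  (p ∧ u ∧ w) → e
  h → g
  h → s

s: True, h: False, e: False, w: False, g: False, p: False, u: True

Set s = True.
Set h = False.
  then (h ∨ ¬w) forces w = False.
Set e = False.
Set g = False.
Set p = False.
Set u = True.
All clauses satisfied.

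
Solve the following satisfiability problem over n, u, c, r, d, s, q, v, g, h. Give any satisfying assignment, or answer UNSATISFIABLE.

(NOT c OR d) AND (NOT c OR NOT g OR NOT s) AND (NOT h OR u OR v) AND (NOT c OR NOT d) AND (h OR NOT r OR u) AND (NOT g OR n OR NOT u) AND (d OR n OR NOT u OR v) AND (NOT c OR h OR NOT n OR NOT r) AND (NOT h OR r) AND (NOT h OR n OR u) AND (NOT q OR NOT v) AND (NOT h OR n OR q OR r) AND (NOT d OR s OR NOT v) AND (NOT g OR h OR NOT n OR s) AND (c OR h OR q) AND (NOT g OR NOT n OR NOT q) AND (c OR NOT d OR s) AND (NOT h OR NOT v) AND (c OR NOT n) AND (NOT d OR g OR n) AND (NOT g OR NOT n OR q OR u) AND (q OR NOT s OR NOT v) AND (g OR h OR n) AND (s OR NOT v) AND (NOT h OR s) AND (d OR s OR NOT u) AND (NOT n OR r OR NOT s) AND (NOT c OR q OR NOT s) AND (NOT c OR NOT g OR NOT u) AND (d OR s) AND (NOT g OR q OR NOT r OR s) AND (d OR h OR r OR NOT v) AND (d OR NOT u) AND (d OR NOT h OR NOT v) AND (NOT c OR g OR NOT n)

Set n = False.
Try u = True:
  (NOT g OR n OR NOT u) forces g = False.
  (NOT d OR g OR n) forces d = False.
  clause (d OR NOT u) is falsified — backtrack.
So u = False.
  then (NOT h OR n OR u) forces h = False.
  then (g OR h OR n) forces g = True.
  then (h OR NOT r OR u) forces r = False.
Set c = False.
  then (c OR h OR q) forces q = True.
  then (NOT q OR NOT v) forces v = False.
Set d = False.
  then (d OR s) forces s = True.
All clauses satisfied.

n=F; u=F; c=F; r=F; d=F; s=T; q=T; v=F; g=T; h=F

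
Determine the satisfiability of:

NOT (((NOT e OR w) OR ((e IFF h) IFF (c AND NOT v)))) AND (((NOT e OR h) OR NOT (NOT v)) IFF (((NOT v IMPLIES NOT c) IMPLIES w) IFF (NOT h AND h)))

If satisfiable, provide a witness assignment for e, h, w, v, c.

e=T; h=F; w=F; v=F; c=T

  NOT (((NOT e OR w) OR ((e IFF h) IFF (c AND NOT v)))) = True
    (NOT e OR w) OR ((e IFF h) IFF (c AND NOT v)) = False
      NOT e OR w = False
        NOT e = False
      (e IFF h) IFF (c AND NOT v) = False
        e IFF h = False
        c AND NOT v = True
          NOT v = True
  ((NOT e OR h) OR NOT (NOT v)) IFF (((NOT v IMPLIES NOT c) IMPLIES w) IFF (NOT h AND h)) = True
    (NOT e OR h) OR NOT (NOT v) = False
      NOT e OR h = False
        NOT e = False
      NOT (NOT v) = False
        NOT v = True
    ((NOT v IMPLIES NOT c) IMPLIES w) IFF (NOT h AND h) = False
      (NOT v IMPLIES NOT c) IMPLIES w = True
        NOT v IMPLIES NOT c = False
          NOT v = True
          NOT c = False
      NOT h AND h = False
        NOT h = True
Both conjuncts True, so the formula holds.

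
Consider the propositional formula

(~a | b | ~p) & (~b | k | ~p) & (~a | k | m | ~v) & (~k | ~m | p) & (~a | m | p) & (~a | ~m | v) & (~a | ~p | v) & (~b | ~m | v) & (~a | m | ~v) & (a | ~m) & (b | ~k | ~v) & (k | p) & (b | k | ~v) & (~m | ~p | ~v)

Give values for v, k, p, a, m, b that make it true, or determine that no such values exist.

v = False; k = True; p = False; a = False; m = False; b = True

Set v = False.
Set k = True.
Set p = False.
  then (~k | ~m | p) forces m = False.
  then (~a | m | p) forces a = False.
Set b = True.
All clauses satisfied.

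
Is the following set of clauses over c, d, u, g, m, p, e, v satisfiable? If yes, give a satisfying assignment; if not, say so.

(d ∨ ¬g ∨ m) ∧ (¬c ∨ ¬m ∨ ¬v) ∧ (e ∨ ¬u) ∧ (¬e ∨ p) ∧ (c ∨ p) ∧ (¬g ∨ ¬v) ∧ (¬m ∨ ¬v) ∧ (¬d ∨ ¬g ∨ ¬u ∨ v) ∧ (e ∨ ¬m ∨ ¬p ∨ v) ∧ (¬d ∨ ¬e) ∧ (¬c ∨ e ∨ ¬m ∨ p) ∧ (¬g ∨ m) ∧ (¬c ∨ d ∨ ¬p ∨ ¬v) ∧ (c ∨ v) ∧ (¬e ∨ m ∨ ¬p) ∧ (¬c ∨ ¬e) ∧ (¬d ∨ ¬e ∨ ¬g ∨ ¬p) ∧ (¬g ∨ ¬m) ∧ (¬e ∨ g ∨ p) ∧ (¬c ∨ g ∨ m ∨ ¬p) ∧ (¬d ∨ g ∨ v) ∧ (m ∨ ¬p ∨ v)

Set c = True.
  then (¬c ∨ ¬e) forces e = False.
  then (e ∨ ¬u) forces u = False.
Set d = False.
Try g = True:
  (d ∨ ¬g ∨ m) forces m = True.
  clause (¬g ∨ ¬m) is falsified — backtrack.
So g = False.
Set m = False.
  then (¬c ∨ g ∨ m ∨ ¬p) forces p = False.
Set v = False.
All clauses satisfied.

c = True, d = False, u = False, g = False, m = False, p = False, e = False, v = False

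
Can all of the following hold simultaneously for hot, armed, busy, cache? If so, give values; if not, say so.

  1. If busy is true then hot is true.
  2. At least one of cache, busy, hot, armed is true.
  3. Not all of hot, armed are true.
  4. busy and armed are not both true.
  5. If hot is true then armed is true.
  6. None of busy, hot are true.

hot: False, armed: True, busy: False, cache: True

  (1) busy=F ⇒ hot: vacuous ✓
  (2) {cache, busy, hot, armed}: 2 true — at least one ✓
  (3) {hot, armed}: 1/2 true — not all ✓
  (4) busy=F, armed=T — not both ✓
  (5) hot=F ⇒ armed: vacuous ✓
  (6) {busy, hot}: 0 true — none ✓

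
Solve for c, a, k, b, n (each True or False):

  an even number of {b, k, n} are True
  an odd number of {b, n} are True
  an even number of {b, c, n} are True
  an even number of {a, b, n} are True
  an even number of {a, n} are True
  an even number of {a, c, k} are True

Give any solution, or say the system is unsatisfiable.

Unsatisfiable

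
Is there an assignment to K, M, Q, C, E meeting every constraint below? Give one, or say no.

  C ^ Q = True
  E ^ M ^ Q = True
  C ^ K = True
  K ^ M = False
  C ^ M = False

Unsatisfiable — no assignment works.

Adding constraints 3, 4, 5 mod 2: every variable appears an even number of times on the left, so the left side is 0.
But the right sides sum to 1 (mod 2). 0 ≠ 1 — the system is inconsistent.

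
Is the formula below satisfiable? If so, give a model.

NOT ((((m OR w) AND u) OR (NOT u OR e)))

m: False, u: True, e: False, w: False

  NOT ((((m OR w) AND u) OR (NOT u OR e))) = True
    ((m OR w) AND u) OR (NOT u OR e) = False
      (m OR w) AND u = False
        m OR w = False
      NOT u OR e = False
        NOT u = False
The formula evaluates to True.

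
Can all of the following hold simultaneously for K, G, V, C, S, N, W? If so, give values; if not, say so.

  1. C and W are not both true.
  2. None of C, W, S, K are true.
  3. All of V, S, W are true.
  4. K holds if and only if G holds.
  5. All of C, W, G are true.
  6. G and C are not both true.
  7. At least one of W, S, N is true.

Case C = True:
  Constraint (2) is violated (C=T) — contradiction.
Case C = False:
  Constraint (5) is violated (C=F) — contradiction.
Both cases fail — unsatisfiable.

No satisfying assignment exists.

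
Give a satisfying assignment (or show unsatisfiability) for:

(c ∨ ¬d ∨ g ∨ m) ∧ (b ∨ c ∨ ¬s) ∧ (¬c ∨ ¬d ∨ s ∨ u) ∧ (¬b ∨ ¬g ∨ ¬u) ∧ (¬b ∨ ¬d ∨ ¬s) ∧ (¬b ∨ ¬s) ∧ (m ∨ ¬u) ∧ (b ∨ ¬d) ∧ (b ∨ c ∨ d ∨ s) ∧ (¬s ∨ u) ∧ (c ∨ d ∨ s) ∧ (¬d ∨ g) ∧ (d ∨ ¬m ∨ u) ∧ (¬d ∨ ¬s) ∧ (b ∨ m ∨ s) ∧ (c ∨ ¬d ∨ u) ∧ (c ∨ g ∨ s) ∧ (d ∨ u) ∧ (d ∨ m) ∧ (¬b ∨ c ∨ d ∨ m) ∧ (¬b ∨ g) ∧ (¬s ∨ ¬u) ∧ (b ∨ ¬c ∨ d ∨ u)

Set c = True.
Try d = True:
  (b ∨ ¬d) forces b = True.
  (¬b ∨ ¬d ∨ ¬s) forces s = False.
  (¬c ∨ ¬d ∨ s ∨ u) forces u = True.
  (¬b ∨ ¬g ∨ ¬u) forces g = False.
  clause (¬d ∨ g) is falsified — backtrack.
So d = False.
  then (d ∨ u) forces u = True.
  then (d ∨ m) forces m = True.
  then (¬s ∨ ¬u) forces s = False.
Set g = False.
  then (¬b ∨ g) forces b = False.
All clauses satisfied.

c: True, d: False, m: True, u: True, g: False, s: False, b: False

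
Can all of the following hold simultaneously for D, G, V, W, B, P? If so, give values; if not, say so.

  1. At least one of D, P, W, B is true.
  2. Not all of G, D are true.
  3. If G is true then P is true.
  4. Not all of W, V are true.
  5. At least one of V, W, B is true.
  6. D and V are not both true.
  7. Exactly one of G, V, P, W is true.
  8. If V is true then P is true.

D=F; G=F; V=F; W=T; B=F; P=F

  (1) {D, P, W, B}: 1 true — at least one ✓
  (2) {G, D}: 0/2 true — not all ✓
  (3) G=F ⇒ P: vacuous ✓
  (4) {W, V}: 1/2 true — not all ✓
  (5) {V, W, B}: 1 true — at least one ✓
  (6) D=F, V=F — not both ✓
  (7) {G, V, P, W}: 1 true — exactly one ✓
  (8) V=F ⇒ P: vacuous ✓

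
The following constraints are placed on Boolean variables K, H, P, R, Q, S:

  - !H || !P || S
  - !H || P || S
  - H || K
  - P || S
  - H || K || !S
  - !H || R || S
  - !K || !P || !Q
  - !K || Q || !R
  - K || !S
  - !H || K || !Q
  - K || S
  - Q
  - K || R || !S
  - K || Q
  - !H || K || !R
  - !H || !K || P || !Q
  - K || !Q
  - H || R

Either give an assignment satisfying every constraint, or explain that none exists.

K: True, H: False, P: False, R: True, Q: True, S: True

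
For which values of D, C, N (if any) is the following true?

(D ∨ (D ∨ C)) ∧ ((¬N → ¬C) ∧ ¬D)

D = False; C = True; N = True

  D ∨ (D ∨ C) = True
    D ∨ C = True
  (¬N → ¬C) ∧ ¬D = True
    ¬N → ¬C = True
      ¬N = False
      ¬C = False
    ¬D = True
Both conjuncts True, so the formula holds.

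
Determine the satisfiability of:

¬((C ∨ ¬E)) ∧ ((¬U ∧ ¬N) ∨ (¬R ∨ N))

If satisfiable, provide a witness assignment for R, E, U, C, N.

R=T; E=T; U=T; C=F; N=T

  ¬((C ∨ ¬E)) = True
    C ∨ ¬E = False
      ¬E = False
  (¬U ∧ ¬N) ∨ (¬R ∨ N) = True
    ¬U ∧ ¬N = False
      ¬U = False
      ¬N = False
    ¬R ∨ N = True
      ¬R = False
Both conjuncts True, so the formula holds.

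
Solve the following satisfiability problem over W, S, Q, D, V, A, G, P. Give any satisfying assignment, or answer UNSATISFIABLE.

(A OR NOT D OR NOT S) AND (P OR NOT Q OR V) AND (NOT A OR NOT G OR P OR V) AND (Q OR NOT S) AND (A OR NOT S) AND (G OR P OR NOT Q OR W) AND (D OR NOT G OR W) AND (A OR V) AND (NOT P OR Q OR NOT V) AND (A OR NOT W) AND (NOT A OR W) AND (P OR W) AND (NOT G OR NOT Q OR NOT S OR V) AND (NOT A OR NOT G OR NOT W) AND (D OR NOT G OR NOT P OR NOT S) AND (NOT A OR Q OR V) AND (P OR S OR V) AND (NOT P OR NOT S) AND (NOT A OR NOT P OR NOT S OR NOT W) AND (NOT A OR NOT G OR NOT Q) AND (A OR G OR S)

W: False; S: False; Q: True; D: True; V: True; A: False; G: True; P: True

Set W = False.
  then (NOT A OR W) forces A = False.
  then (P OR W) forces P = True.
  then (NOT P OR NOT S) forces S = False.
  then (A OR G OR S) forces G = True.
  then (D OR NOT G OR W) forces D = True.
  then (A OR V) forces V = True.
  then (NOT P OR Q OR NOT V) forces Q = True.
All clauses satisfied.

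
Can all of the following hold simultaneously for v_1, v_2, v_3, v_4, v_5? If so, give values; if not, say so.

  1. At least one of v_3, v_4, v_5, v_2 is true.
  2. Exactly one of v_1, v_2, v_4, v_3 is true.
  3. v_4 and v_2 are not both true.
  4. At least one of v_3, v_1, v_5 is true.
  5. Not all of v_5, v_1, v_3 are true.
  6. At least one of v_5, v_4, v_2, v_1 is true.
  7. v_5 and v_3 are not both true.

v_1=F, v_2=F, v_3=F, v_4=T, v_5=T

  (1) {v_3, v_4, v_5, v_2}: 2 true — at least one ✓
  (2) {v_1, v_2, v_4, v_3}: 1 true — exactly one ✓
  (3) v_4=T, v_2=F — not both ✓
  (4) {v_3, v_1, v_5}: 1 true — at least one ✓
  (5) {v_5, v_1, v_3}: 1/3 true — not all ✓
  (6) {v_5, v_4, v_2, v_1}: 2 true — at least one ✓
  (7) v_5=T, v_3=F — not both ✓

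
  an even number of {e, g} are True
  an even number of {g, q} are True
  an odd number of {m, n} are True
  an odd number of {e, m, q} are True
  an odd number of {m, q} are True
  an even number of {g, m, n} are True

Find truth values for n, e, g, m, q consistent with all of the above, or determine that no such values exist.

UNSATISFIABLE

Adding constraints 1, 3, 4, 5, 6 mod 2: every variable appears an even number of times on the left, so the left side is 0.
But the right sides sum to 1 (mod 2). 0 ≠ 1 — the system is inconsistent.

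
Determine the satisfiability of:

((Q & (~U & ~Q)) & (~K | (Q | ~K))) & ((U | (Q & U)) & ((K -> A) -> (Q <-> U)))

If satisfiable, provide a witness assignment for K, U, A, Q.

Case U = True: the conjunct ~U is False.
Case U = False: the conjunct U | (Q & U) becomes False | (Q & False) = False.
Both cases fail — unsatisfiable.

Unsatisfiable — no assignment works.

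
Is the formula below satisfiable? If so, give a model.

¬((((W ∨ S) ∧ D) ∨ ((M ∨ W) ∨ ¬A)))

D = False, W = False, S = False, M = False, A = True

  ¬((((W ∨ S) ∧ D) ∨ ((M ∨ W) ∨ ¬A))) = True
    ((W ∨ S) ∧ D) ∨ ((M ∨ W) ∨ ¬A) = False
      (W ∨ S) ∧ D = False
        W ∨ S = False
      (M ∨ W) ∨ ¬A = False
        M ∨ W = False
        ¬A = False
The formula evaluates to True.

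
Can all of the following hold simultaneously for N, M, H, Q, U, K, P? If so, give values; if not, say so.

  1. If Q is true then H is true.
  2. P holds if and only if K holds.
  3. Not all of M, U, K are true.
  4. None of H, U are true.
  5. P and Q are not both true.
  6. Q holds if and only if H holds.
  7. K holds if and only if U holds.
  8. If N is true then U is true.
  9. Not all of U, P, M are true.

N=F; M=T; H=F; Q=F; U=F; K=F; P=F

  (1) Q=F ⇒ H: vacuous ✓
  (2) P=F, K=F — same ✓
  (3) {M, U, K}: 1/3 true — not all ✓
  (4) {H, U}: 0 true — none ✓
  (5) P=F, Q=F — not both ✓
  (6) Q=F, H=F — same ✓
  (7) K=F, U=F — same ✓
  (8) N=F ⇒ U: vacuous ✓
  (9) {U, P, M}: 1/3 true — not all ✓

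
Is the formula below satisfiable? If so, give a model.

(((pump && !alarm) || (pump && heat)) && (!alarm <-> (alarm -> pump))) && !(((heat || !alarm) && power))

power: False; pump: True; alarm: False; heat: False

  ((pump && !alarm) || (pump && heat)) && (!alarm <-> (alarm -> pump)) = True
    (pump && !alarm) || (pump && heat) = True
      pump && !alarm = True
        !alarm = True
      pump && heat = False
    !alarm <-> (alarm -> pump) = True
      !alarm = True
      alarm -> pump = True
  !(((heat || !alarm) && power)) = True
    (heat || !alarm) && power = False
      heat || !alarm = True
        !alarm = True
Both conjuncts True, so the formula holds.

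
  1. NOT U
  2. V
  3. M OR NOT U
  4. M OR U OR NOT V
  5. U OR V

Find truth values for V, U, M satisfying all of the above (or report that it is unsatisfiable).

Unit clause (NOT U) forces U = False.
Unit clause (V) forces V = True.
In (M OR U OR NOT V) only M is left, so M = True.
All clauses satisfied.

V = True; U = False; M = True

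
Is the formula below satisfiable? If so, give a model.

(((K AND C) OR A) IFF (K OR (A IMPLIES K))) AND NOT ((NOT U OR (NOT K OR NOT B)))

U = True, A = True, K = True, B = True, C = False

  ((K AND C) OR A) IFF (K OR (A IMPLIES K)) = True
    (K AND C) OR A = True
      K AND C = False
    K OR (A IMPLIES K) = True
      A IMPLIES K = True
  NOT ((NOT U OR (NOT K OR NOT B))) = True
    NOT U OR (NOT K OR NOT B) = False
      NOT U = False
      NOT K OR NOT B = False
        NOT K = False
        NOT B = False
Both conjuncts True, so the formula holds.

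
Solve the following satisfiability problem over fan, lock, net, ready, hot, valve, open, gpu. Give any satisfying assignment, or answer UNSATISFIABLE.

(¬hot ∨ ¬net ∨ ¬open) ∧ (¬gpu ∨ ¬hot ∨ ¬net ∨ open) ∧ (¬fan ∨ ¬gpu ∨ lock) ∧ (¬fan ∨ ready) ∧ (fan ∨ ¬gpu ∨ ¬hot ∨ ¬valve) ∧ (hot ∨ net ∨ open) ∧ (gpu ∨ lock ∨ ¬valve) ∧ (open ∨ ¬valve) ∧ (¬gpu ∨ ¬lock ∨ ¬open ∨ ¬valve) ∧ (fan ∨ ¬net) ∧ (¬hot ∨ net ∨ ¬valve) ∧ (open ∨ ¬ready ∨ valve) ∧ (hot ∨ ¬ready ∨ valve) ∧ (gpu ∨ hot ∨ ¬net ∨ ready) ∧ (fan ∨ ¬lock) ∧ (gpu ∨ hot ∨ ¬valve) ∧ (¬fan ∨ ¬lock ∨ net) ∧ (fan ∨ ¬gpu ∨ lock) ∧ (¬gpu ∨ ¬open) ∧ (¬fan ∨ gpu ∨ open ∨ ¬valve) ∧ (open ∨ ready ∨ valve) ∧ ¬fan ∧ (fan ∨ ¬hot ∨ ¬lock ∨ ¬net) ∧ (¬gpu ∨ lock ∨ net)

fan = False; lock = False; net = False; ready = False; hot = False; valve = False; open = True; gpu = False

Unit clause (¬fan) forces fan = False.
In (fan ∨ ¬net) only ¬net is left, so net = False.
In (fan ∨ ¬lock) only ¬lock is left, so lock = False.
In (fan ∨ ¬gpu ∨ lock) only ¬gpu is left, so gpu = False.
In (gpu ∨ lock ∨ ¬valve) only ¬valve is left, so valve = False.
Set ready = False.
  then (open ∨ ready ∨ valve) forces open = True.
Set hot = False.
All clauses satisfied.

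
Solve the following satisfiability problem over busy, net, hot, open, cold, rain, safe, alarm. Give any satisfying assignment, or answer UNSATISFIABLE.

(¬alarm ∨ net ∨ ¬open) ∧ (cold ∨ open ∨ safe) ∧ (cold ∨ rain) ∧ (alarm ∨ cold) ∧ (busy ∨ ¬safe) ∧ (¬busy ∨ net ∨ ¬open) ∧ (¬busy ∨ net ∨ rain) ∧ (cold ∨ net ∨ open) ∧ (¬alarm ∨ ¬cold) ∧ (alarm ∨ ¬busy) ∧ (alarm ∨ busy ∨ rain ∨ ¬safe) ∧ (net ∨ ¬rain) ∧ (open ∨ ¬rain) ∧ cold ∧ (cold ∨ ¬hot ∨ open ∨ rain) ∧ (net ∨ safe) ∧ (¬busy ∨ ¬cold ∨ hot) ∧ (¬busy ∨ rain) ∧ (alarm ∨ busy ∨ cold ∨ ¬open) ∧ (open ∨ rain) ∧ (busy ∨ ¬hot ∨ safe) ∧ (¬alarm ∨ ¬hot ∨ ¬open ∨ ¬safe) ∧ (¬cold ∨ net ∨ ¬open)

Unit clause (cold) forces cold = True.
In (¬alarm ∨ ¬cold) only ¬alarm is left, so alarm = False.
In (alarm ∨ ¬busy) only ¬busy is left, so busy = False.
In (busy ∨ ¬safe) only ¬safe is left, so safe = False.
In (net ∨ safe) only net is left, so net = True.
In (busy ∨ ¬hot ∨ safe) only ¬hot is left, so hot = False.
Try open = False:
  (open ∨ ¬rain) forces rain = False.
  clause (open ∨ rain) is falsified — backtrack.
So open = True.
Set rain = True.
All clauses satisfied.

busy = False, net = True, hot = False, open = True, cold = True, rain = True, safe = False, alarm = False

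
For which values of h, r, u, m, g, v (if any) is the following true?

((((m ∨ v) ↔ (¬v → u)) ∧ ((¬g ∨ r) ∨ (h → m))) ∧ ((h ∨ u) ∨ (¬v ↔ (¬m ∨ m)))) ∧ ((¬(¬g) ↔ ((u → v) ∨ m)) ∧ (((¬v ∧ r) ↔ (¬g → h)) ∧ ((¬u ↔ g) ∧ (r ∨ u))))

h=T, r=T, u=F, m=F, g=T, v=F

  (((m ∨ v) ↔ (¬v → u)) ∧ ((¬g ∨ r) ∨ (h → m))) ∧ ((h ∨ u) ∨ (¬v ↔ (¬m ∨ m))) = True
    ((m ∨ v) ↔ (¬v → u)) ∧ ((¬g ∨ r) ∨ (h → m)) = True
      (m ∨ v) ↔ (¬v → u) = True
        m ∨ v = False
        ¬v → u = False
          ¬v = True
      (¬g ∨ r) ∨ (h → m) = True
        ¬g ∨ r = True
          ¬g = False
        h → m = False
    (h ∨ u) ∨ (¬v ↔ (¬m ∨ m)) = True
      h ∨ u = True
      ¬v ↔ (¬m ∨ m) = True
        ¬v = True
        ¬m ∨ m = True
          ¬m = True
  (¬(¬g) ↔ ((u → v) ∨ m)) ∧ (((¬v ∧ r) ↔ (¬g → h)) ∧ ((¬u ↔ g) ∧ (r ∨ u))) = True
    ¬(¬g) ↔ ((u → v) ∨ m) = True
      ¬(¬g) = True
        ¬g = False
      (u → v) ∨ m = True
        u → v = True
    ((¬v ∧ r) ↔ (¬g → h)) ∧ ((¬u ↔ g) ∧ (r ∨ u)) = True
      (¬v ∧ r) ↔ (¬g → h) = True
        ¬v ∧ r = True
          ¬v = True
        ¬g → h = True
          ¬g = False
      (¬u ↔ g) ∧ (r ∨ u) = True
        ¬u ↔ g = True
          ¬u = True
        r ∨ u = True
Both conjuncts True, so the formula holds.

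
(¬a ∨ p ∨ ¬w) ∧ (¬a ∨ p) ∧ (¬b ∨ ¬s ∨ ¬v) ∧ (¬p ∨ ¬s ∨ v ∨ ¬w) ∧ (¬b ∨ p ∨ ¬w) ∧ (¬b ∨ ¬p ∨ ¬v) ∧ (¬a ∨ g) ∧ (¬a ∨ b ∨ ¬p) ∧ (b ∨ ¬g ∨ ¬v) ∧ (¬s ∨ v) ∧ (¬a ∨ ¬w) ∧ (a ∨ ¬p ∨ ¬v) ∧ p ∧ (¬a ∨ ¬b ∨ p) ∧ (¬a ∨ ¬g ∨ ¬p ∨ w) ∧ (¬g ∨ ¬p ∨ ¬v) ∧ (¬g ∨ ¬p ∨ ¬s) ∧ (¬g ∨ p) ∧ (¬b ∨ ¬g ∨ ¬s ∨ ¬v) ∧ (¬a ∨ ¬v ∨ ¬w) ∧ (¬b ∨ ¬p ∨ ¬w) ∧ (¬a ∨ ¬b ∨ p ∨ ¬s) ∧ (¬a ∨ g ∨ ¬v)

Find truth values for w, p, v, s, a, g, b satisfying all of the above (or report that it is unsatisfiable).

Unit clause (p) forces p = True.
Set w = True.
  then (¬a ∨ ¬w) forces a = False.
  then (a ∨ ¬p ∨ ¬v) forces v = False.
  then (¬b ∨ ¬p ∨ ¬w) forces b = False.
  then (¬p ∨ ¬s ∨ v ∨ ¬w) forces s = False.
Set g = True.
All clauses satisfied.

w: True, p: True, v: False, s: False, a: False, g: True, b: False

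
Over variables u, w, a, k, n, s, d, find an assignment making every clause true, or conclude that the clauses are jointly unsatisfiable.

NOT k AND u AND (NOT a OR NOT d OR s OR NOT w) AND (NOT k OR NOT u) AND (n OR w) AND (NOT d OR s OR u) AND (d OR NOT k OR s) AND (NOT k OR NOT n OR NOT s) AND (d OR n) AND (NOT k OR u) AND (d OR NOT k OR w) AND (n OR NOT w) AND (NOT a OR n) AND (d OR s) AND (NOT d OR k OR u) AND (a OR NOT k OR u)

Unit clause (NOT k) forces k = False.
Unit clause (u) forces u = True.
Set w = False.
  then (n OR w) forces n = True.
Set a = True.
Set s = True.
Set d = True.
All clauses satisfied.

u=T; w=F; a=T; k=F; n=T; s=T; d=T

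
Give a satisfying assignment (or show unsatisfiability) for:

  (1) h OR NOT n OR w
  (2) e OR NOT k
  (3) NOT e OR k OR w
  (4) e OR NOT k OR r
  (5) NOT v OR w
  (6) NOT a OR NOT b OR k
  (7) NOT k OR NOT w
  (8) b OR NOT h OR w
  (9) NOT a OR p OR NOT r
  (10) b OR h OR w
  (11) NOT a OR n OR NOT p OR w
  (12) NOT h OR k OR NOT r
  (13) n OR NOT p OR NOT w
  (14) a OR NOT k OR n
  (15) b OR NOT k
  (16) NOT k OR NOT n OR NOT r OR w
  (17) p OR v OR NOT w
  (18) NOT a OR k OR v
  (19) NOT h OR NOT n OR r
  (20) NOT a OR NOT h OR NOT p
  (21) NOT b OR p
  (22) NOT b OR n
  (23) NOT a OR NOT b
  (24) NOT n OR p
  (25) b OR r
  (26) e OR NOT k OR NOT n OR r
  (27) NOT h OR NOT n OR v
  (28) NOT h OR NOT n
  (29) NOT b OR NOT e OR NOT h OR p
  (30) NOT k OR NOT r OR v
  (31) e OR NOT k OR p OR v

e=T, b=F, r=T, a=F, p=T, v=T, n=T, h=F, k=F, w=T

Set e = True.
Set b = False.
  then (b OR NOT k) forces k = False.
  then (b OR r) forces r = True.
  then (NOT e OR k OR w) forces w = True.
  then (NOT h OR k OR NOT r) forces h = False.
Set a = False.
Set p = True.
  then (n OR NOT p OR NOT w) forces n = True.
Set v = True.
All clauses satisfied.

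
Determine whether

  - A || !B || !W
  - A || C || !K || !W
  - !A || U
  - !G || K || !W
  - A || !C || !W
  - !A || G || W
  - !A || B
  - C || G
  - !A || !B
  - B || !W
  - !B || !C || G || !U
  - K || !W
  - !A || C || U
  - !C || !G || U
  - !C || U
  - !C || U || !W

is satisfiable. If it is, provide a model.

G=T, C=F, B=T, W=F, U=F, K=F, A=F

Set G = True.
Set C = False.
Set B = True.
  then (!A || !B) forces A = False.
  then (A || !B || !W) forces W = False.
Set U = False.
Set K = False.
All clauses satisfied.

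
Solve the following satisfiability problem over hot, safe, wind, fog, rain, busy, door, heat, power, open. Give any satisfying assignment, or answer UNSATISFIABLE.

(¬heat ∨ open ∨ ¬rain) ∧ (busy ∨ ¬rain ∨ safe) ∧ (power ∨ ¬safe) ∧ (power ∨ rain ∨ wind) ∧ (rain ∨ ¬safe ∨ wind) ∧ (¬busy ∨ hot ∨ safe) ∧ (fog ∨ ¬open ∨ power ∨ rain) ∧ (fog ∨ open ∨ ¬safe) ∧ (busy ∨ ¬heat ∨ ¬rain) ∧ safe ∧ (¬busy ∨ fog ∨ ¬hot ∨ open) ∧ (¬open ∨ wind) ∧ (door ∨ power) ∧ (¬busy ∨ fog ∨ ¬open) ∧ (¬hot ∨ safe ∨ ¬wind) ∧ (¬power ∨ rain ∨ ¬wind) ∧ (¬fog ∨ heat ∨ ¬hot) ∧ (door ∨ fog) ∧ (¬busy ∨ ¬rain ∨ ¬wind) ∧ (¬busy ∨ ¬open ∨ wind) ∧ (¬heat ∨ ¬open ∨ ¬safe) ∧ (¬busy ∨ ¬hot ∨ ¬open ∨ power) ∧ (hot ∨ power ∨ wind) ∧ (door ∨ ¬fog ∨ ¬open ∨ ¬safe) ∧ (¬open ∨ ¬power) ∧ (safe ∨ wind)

hot = False, safe = True, wind = False, fog = True, rain = True, busy = True, door = True, heat = False, power = True, open = False

Unit clause (safe) forces safe = True.
In (power ∨ ¬safe) only power is left, so power = True.
In (¬open ∨ ¬power) only ¬open is left, so open = False.
In (fog ∨ open ∨ ¬safe) only fog is left, so fog = True.
Try hot = True:
  (¬fog ∨ heat ∨ ¬hot) forces heat = True.
  (¬heat ∨ open ∨ ¬rain) forces rain = False.
  (rain ∨ ¬safe ∨ wind) forces wind = True.
  clause (¬power ∨ rain ∨ ¬wind) is falsified — backtrack.
So hot = False.
Set wind = False.
  then (rain ∨ ¬safe ∨ wind) forces rain = True.
  then (¬heat ∨ open ∨ ¬rain) forces heat = False.
Set busy = True.
Set door = True.
All clauses satisfied.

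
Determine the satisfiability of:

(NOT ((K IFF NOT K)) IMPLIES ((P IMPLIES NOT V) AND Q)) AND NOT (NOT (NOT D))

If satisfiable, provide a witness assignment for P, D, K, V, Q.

P: False, D: False, K: False, V: False, Q: True

  NOT ((K IFF NOT K)) IMPLIES ((P IMPLIES NOT V) AND Q) = True
    NOT ((K IFF NOT K)) = True
      K IFF NOT K = False
        NOT K = True
    (P IMPLIES NOT V) AND Q = True
      P IMPLIES NOT V = True
        NOT V = True
  NOT (NOT (NOT D)) = True
    NOT (NOT D) = False
      NOT D = True
Both conjuncts True, so the formula holds.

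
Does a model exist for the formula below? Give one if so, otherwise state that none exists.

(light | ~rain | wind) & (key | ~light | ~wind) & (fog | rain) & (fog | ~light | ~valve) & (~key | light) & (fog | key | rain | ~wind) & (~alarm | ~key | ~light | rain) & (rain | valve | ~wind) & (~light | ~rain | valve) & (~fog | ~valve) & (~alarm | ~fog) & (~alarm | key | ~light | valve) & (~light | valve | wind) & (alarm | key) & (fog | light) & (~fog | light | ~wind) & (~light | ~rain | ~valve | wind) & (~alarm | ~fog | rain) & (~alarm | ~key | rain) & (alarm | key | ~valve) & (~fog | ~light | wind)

Case fog = True:
  (~fog | ~valve) forces valve = False.
  (~alarm | ~fog) forces alarm = False.
  (alarm | key) forces key = True.
  (~key | light) forces light = True.
  (~light | ~rain | valve) forces rain = False.
  (rain | valve | ~wind) forces wind = False.
  Clause (~light | valve | wind) is falsified — contradiction.
Case fog = False:
  (fog | rain) forces rain = True.
  (fog | light) forces light = True.
  (fog | ~light | ~valve) forces valve = False.
  Clause (~light | ~rain | valve) is falsified — contradiction.
Both cases fail, so the formula is unsatisfiable.

The formula is unsatisfiable.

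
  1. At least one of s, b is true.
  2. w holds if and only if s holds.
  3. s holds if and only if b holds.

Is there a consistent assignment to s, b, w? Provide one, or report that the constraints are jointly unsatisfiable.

s=T; b=T; w=T

  (1) {s, b}: 2 true — at least one ✓
  (2) w=T, s=T — same ✓
  (3) s=T, b=T — same ✓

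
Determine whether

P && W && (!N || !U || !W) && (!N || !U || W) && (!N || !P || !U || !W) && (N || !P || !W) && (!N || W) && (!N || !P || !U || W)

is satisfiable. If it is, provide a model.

Unit clause (P) forces P = True.
Unit clause (W) forces W = True.
In (N || !P || !W) only N is left, so N = True.
In (!N || !U || !W) only !U is left, so U = False.
Check each clause:
  (P): P holds.
  (W): W holds.
  (!N || !U || !W): !U holds.
  (!N || !U || W): !U holds.
  (!N || !P || !U || !W): !U holds.
  (N || !P || !W): N holds.
  (!N || W): W holds.
  (!N || !P || !U || W): !U holds.
All clauses satisfied.

U = False, P = True, W = True, N = True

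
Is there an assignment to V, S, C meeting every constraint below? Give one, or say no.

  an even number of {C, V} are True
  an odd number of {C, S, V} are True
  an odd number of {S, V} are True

V = False, S = True, C = False

{C, V}: 0 true → even ✓
{C, S, V}: 1 true → odd ✓
{S, V}: 1 true → odd ✓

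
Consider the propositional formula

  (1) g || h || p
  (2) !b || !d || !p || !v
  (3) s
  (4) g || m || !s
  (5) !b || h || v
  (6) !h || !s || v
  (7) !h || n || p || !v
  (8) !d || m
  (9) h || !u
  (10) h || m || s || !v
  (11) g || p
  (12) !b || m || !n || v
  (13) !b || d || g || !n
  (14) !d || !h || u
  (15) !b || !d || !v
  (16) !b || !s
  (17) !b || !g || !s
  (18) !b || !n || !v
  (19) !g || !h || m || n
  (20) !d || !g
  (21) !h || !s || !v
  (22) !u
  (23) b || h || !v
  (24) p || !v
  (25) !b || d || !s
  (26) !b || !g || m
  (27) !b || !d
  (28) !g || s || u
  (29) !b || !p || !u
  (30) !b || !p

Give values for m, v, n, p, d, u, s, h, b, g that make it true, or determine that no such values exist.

Unit clause (s) forces s = True.
In (!b || !s) only !b is left, so b = False.
Unit clause (!u) forces u = False.
Set m = True.
Set v = False.
  then (!h || !s || v) forces h = False.
Set n = False.
Set p = True.
Set d = False.
Set g = False.
All clauses satisfied.

m = True, v = False, n = False, p = True, d = False, u = False, s = True, h = False, b = False, g = False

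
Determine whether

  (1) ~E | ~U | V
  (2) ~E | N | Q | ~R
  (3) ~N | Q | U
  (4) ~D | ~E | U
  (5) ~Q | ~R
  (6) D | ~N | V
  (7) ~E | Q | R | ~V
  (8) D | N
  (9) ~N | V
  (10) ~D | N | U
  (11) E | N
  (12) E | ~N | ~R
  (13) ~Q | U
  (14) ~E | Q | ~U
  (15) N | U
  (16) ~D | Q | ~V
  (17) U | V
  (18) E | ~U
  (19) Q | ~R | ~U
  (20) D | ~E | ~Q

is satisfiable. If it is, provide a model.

Try V = False:
  (~N | V) forces N = False.
  (D | N) forces D = True.
  (~D | N | U) forces U = True.
  (~E | ~U | V) forces E = False.
  clause (E | N) is falsified — backtrack.
So V = True.
Set D = True.
  then (~D | Q | ~V) forces Q = True.
  then (~Q | ~R) forces R = False.
  then (~Q | U) forces U = True.
  then (E | ~U) forces E = True.
Set N = True.
All clauses satisfied.

V: True, D: True, E: True, N: True, Q: True, R: False, U: True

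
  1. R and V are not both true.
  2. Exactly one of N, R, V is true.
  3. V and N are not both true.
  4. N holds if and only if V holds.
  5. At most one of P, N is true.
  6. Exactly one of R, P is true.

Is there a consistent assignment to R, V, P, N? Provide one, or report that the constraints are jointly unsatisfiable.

R: True, V: False, P: False, N: False

  (1) R=T, V=F — not both ✓
  (2) {N, R, V}: 1 true — exactly one ✓
  (3) V=F, N=F — not both ✓
  (4) N=F, V=F — same ✓
  (5) {P, N}: 0 true — at most one ✓
  (6) {R, P}: 1 true — exactly one ✓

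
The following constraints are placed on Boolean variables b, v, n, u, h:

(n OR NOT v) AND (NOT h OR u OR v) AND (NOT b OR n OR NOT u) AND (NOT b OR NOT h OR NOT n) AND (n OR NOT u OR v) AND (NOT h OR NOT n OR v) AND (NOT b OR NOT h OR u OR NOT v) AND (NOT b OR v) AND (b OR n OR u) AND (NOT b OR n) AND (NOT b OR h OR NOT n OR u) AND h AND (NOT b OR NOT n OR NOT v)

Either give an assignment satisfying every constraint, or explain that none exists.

b: False, v: True, n: True, u: False, h: True

Unit clause (h) forces h = True.
Try b = True:
  (NOT b OR NOT h OR NOT n) forces n = False.
  clause (NOT b OR n) is falsified — backtrack.
So b = False.
Set v = True.
  then (n OR NOT v) forces n = True.
Set u = False.
All clauses satisfied.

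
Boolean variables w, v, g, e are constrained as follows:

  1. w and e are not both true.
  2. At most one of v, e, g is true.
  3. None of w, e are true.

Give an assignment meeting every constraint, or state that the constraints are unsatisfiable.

w=F, v=F, g=T, e=F

  (1) w=F, e=F — not both ✓
  (2) {v, e, g}: 1 true — at most one ✓
  (3) {w, e}: 0 true — none ✓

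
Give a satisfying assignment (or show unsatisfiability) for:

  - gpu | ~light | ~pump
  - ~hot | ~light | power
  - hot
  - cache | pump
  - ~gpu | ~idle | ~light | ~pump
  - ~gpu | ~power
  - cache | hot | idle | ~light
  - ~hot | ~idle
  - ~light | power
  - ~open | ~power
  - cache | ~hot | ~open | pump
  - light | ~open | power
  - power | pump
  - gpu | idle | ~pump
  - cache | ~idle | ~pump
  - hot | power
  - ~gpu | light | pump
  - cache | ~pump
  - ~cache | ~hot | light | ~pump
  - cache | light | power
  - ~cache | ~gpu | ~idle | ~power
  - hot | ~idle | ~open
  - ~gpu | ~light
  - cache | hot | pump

Unit clause (hot) forces hot = True.
In (~hot | ~idle) only ~idle is left, so idle = False.
Try open = True:
  (~open | ~power) forces power = False.
  (~hot | ~light | power) forces light = False.
  clause (light | ~open | power) is falsified — backtrack.
So open = False.
Try pump = True:
  (gpu | idle | ~pump) forces gpu = True.
  (~gpu | ~power) forces power = False.
  (~hot | ~light | power) forces light = False.
  (cache | ~pump) forces cache = True.
  clause (~cache | ~hot | light | ~pump) is falsified — backtrack.
So pump = False.
  then (cache | pump) forces cache = True.
  then (power | pump) forces power = True.
  then (~gpu | ~power) forces gpu = False.
Set light = False.
All clauses satisfied.

open = False; pump = False; idle = False; gpu = False; power = True; hot = True; light = False; cache = True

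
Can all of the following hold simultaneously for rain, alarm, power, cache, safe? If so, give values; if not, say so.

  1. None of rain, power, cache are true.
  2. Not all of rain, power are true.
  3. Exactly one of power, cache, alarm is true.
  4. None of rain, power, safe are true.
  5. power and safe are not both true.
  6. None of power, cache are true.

rain: False, alarm: True, power: False, cache: False, safe: False

  (1) {rain, power, cache}: 0 true — none ✓
  (2) {rain, power}: 0/2 true — not all ✓
  (3) {power, cache, alarm}: 1 true — exactly one ✓
  (4) {rain, power, safe}: 0 true — none ✓
  (5) power=F, safe=F — not both ✓
  (6) {power, cache}: 0 true — none ✓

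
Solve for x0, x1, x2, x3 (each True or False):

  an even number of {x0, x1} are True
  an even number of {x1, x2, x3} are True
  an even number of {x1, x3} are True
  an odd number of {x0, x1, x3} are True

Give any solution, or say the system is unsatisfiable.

x0 = True, x1 = True, x2 = False, x3 = True

{x0, x1}: 2 true → even ✓
{x1, x2, x3}: 2 true → even ✓
{x1, x3}: 2 true → even ✓
{x0, x1, x3}: 3 true → odd ✓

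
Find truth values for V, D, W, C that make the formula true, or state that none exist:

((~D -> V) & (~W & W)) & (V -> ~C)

Unsatisfiable

Case W = True: the conjunct ~W is False.
Case W = False: the conjunct W is False.
Both cases fail — unsatisfiable.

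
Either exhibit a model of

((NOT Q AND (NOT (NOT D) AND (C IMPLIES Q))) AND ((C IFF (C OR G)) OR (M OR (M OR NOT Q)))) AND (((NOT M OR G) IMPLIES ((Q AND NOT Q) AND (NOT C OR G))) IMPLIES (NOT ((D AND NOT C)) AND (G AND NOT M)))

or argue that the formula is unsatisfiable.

C = False, D = True, M = False, G = True, Q = False

  (NOT Q AND (NOT (NOT D) AND (C IMPLIES Q))) AND ((C IFF (C OR G)) OR (M OR (M OR NOT Q))) = True
    NOT Q AND (NOT (NOT D) AND (C IMPLIES Q)) = True
      NOT Q = True
      NOT (NOT D) AND (C IMPLIES Q) = True
        NOT (NOT D) = True
          NOT D = False
        C IMPLIES Q = True
    (C IFF (C OR G)) OR (M OR (M OR NOT Q)) = True
      C IFF (C OR G) = False
        C OR G = True
      M OR (M OR NOT Q) = True
        M OR NOT Q = True
          NOT Q = True
  ((NOT M OR G) IMPLIES ((Q AND NOT Q) AND (NOT C OR G))) IMPLIES (NOT ((D AND NOT C)) AND (G AND NOT M)) = True
    (NOT M OR G) IMPLIES ((Q AND NOT Q) AND (NOT C OR G)) = False
      NOT M OR G = True
        NOT M = True
      (Q AND NOT Q) AND (NOT C OR G) = False
        Q AND NOT Q = False
          NOT Q = True
        NOT C OR G = True
          NOT C = True
    NOT ((D AND NOT C)) AND (G AND NOT M) = False
      NOT ((D AND NOT C)) = False
        D AND NOT C = True
          NOT C = True
      G AND NOT M = True
        NOT M = True
Both conjuncts True, so the formula holds.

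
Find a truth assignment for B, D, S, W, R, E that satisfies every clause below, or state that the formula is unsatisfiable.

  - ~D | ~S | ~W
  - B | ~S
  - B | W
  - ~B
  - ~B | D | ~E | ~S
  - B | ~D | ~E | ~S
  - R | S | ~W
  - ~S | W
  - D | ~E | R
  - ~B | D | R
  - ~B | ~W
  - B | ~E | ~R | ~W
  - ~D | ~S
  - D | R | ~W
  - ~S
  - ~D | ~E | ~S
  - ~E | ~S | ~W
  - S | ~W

UNSATISFIABLE

Case B = True:
  Clause (~B) is falsified — contradiction.
Case B = False:
  (B | ~S) forces S = False.
  (B | W) forces W = True.
  Clause (S | ~W) is falsified — contradiction.
Both cases fail, so the formula is unsatisfiable.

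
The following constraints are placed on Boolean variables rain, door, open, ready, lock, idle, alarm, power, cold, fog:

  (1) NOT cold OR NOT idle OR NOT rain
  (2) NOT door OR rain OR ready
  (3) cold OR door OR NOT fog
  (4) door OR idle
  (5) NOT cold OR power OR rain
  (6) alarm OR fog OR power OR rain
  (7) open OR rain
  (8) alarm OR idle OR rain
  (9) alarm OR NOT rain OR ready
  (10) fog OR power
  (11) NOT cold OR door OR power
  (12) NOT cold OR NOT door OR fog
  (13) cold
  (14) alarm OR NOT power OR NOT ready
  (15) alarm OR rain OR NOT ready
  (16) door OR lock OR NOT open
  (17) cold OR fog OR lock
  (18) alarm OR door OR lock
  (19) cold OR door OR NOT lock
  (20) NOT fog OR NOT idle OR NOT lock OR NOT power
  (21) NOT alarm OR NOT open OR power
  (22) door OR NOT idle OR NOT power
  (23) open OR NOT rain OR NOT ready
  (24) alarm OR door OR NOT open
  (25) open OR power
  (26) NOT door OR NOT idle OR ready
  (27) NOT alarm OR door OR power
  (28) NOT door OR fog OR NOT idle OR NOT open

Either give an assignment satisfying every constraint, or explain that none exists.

rain=T; door=T; open=T; ready=T; lock=F; idle=F; alarm=T; power=T; cold=T; fog=T

Unit clause (cold) forces cold = True.
Set rain = True.
  then (NOT cold OR NOT idle OR NOT rain) forces idle = False.
  then (door OR idle) forces door = True.
  then (NOT cold OR NOT door OR fog) forces fog = True.
Set open = True.
Set ready = True.
Set lock = False.
Set alarm = True.
  then (NOT alarm OR NOT open OR power) forces power = True.
All clauses satisfied.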